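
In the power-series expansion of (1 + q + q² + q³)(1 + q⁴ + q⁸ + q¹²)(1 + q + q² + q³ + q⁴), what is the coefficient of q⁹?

(1 + q + q² + q³) has coefficients 1,1,1,1 for degrees 0…3.
(1 + q⁴ + q⁸ + q¹²) has coefficients 1,0,0,0,1,0,0,0,1,0 for degrees 0…9.
Finally multiplying by (1 + q + q² + q³ + q⁴), the product of all factors after the first has coefficients 1,1,1,1,2,1,1,1,2,1 for degrees 0…9.
[q⁹] = 1·1 + 1·2 + 1·1 + 1·1 = 5.

5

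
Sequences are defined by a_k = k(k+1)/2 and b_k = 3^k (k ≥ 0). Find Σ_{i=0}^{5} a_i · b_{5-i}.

Write out a_i and b_{5-i} for i = 0,…,5 and sum the products.
Σ = 0·243 + 1·81 + 3·27 + 6·9 + 10·3 + 15·1 = 261.

261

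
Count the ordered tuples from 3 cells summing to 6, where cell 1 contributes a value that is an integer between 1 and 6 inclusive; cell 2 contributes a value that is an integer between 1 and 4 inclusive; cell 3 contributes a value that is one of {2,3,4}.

6

The generating function for the choices is (z + z² + z³ + z⁴ + z⁵ + z⁶)·(z + z² + z³ + z⁴)·(z² + z³ + z⁴); the count is [z⁶].
(z + z² + z³ + z⁴ + z⁵ + z⁶) has coefficients 0,1,1,1,1,1,1 for degrees 0…6.
(z + z² + z³ + z⁴) has coefficients 0,1,1,1,1,0,0 for degrees 0…6.
Finally multiplying by (z² + z³ + z⁴), the product of all factors after the first has coefficients 0,0,0,1,2,3,3 for degrees 0…6.
[z⁶] = 1·3 + 1·2 + 1·1 + 1·0 + 1·0 + 1·0 = 6.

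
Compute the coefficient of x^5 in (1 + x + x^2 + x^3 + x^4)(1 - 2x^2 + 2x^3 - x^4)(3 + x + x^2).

(1 + x + x^2 + x^3 + x^4) has coefficients 1,1,1,1,1 for degrees 0…4.
(1 - 2x^2 + 2x^3 - x^4) has coefficients 1,0,-2,2,-1,0 for degrees 0…5.
Finally multiplying by (3 + x + x^2), the product of all factors after the first has coefficients 3,1,-5,4,-3,1 for degrees 0…5.
[x^5] = 1·1 + 1·(-3) + 1·4 + 1·(-5) + 1·1 = -2.

-2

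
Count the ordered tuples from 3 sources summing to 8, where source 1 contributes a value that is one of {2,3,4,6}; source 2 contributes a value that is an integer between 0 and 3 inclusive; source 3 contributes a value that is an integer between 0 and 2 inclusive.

6

The generating function for the choices is (t² + t³ + t⁴ + t⁶)·(1 + t + t² + t³)·(1 + t + t²); the count is [t⁸].
(t² + t³ + t⁴ + t⁶) has coefficients 0,0,1,1,1,0,1 for degrees 0…6.
(1 + t + t² + t³) has coefficients 1,1,1,1,0,0,0,0,0 for degrees 0…8.
Finally multiplying by (1 + t + t²), the product of all factors after the first has coefficients 1,2,3,3,2,1,0,0,0 for degrees 0…8.
[t⁸] = 1·0 + 1·1 + 1·2 + 1·3 = 6.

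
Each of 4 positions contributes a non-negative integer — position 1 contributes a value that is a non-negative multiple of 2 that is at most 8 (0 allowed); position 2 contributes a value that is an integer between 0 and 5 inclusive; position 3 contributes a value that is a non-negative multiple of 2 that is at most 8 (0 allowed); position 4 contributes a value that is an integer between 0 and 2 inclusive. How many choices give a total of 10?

37

The generating function for the choices is (1 + x^2 + x^4 + x^6 + x^8)·(1 + x + x^2 + x^3 + x^4 + x^5)·(1 + x^2 + x^4 + x^6 + x^8)·(1 + x + x^2); the count is [x^10].
(1 + x^2 + x^4 + x^6 + x^8) has coefficients 1,0,1,0,1,0,1,0,1 for degrees 0…8.
(1 + x + x^2 + x^3 + x^4 + x^5) has coefficients 1,1,1,1,1,1,0,0,0,0,0 for degrees 0…10.
Multiplying by (1 + x^2 + x^4 + x^6 + x^8) gives running coefficients 1,1,2,2,3,3,3,3,3,3,2 for degrees 0…10.
Finally multiplying by (1 + x + x^2), the product of all factors after the first has coefficients 1,2,4,5,7,8,9,9,9,9,8 for degrees 0…10.
[x^10] = 1·8 + 1·9 + 1·9 + 1·7 + 1·4 = 37.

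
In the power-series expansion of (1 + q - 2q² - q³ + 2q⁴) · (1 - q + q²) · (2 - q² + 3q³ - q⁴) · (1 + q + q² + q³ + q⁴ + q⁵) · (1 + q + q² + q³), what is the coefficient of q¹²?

6

(1 + q - 2q² - q³ + 2q⁴) has coefficients 1,1,-2,-1,2 for degrees 0…4.
(1 - q + q²) has coefficients 1,-1,1,0,0,0,0,0,0,0,0,0,0 for degrees 0…12.
Multiplying by (2 - q² + 3q³ - q⁴) gives running coefficients 2,-2,1,4,-5,4,-1,0,0,0,0,0,0 for degrees 0…12.
Multiplying by (1 + q + q² + q³ + q⁴ + q⁵) gives running coefficients 2,0,1,5,0,4,1,3,2,-2,3,-1,0 for degrees 0…12.
Finally multiplying by (1 + q + q² + q³), the product of all factors after the first has coefficients 2,2,3,8,6,10,10,8,10,4,6,2,0 for degrees 0…12.
[q¹²] = 1·0 + 1·2 − 2·6 − 1·4 + 2·10 = 6.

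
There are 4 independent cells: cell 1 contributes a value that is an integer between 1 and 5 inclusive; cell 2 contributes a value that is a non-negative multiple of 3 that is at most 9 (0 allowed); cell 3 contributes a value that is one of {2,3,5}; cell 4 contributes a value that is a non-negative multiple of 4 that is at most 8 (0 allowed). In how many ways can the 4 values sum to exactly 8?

6

The generating function for the choices is (q + q² + q³ + q⁴ + q⁵)·(1 + q³ + q⁶ + q⁹)·(q² + q³ + q⁵)·(1 + q⁴ + q⁸); the count is [q⁸].
(q + q² + q³ + q⁴ + q⁵) has coefficients 0,1,1,1,1,1 for degrees 0…5.
(1 + q³ + q⁶ + q⁹) has coefficients 1,0,0,1,0,0,1,0,0 for degrees 0…8.
Multiplying by (q² + q³ + q⁵) gives running coefficients 0,0,1,1,0,2,1,0,2 for degrees 0…8.
Finally multiplying by (1 + q⁴ + q⁸), the product of all factors after the first has coefficients 0,0,1,1,0,2,2,1,2 for degrees 0…8.
[q⁸] = 1·1 + 1·2 + 1·2 + 1·0 + 1·1 = 6.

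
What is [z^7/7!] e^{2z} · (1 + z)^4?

30144

The EGF product rule gives c_7 = Σ_{k_1+k_2=7} C(7; k_1,k_2) · ∏ g_i(k_i), where e^{2z} gives (2)^k; (1+z)^4 gives the falling factorial (4)_k.
g_1(k) for k = 0…7: 1, 2, 4, 8, 16, 32, 64, 128.
g_2(k) for k = 0…7: 1, 4, 12, 24, 24, 0, 0, 0.
c_7 = Σ_k C(7,k)·g_1(k)·g_2(7−k) = 35·8·24 + 35·16·24 + 21·32·12 + 7·64·4 + 1·128·1 = 6720 + 13440 + 8064 + 1792 + 128 = 30144.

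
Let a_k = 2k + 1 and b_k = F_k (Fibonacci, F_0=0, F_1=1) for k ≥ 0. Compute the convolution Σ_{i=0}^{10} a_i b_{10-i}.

585

This is [x^10] in the product of the two ordinary generating functions.
Σ = 1·55 + 3·34 + 5·21 + 7·13 + 9·8 + 11·5 + 13·3 + 15·2 + 17·1 + 19·1 + 21·0 = 585.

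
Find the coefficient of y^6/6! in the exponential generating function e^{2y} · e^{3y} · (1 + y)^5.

495475

The EGF product rule gives c_6 = Σ_{k_1+k_2+k_3=6} C(6; k_1,k_2,k_3) · ∏ g_i(k_i), where e^{2y} gives (2)^k; e^{3y} gives (3)^k; (1+y)^5 gives the falling factorial (5)_k.
g_1(k) for k = 0…6: 1, 2, 4, 8, 16, 32, 64.
g_2(k) for k = 0…6: 1, 3, 9, 27, 81, 243, 729.
g_3(k) for k = 0…6: 1, 5, 20, 60, 120, 120, 0.
First combine the last two factors: h(k) = Σ_j C(k,j)·g_2(j)·g_3(k−j) for k = 0…6: 1, 8, 59, 402, 2541, 14988, 83079.
c_6 = Σ_k C(6,k)·g_1(k)·h(6−k) = 1·1·83079 + 6·2·14988 + 15·4·2541 + 20·8·402 + 15·16·59 + 6·32·8 + 1·64·1 = 83079 + 179856 + 152460 + 64320 + 14160 + 1536 + 64 = 495475.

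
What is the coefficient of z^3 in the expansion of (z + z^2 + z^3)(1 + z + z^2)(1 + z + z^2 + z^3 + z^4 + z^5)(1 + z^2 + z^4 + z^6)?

(z + z^2 + z^3) has coefficients 0,1,1,1 for degrees 0…3.
(1 + z + z^2) has coefficients 1,1,1,0 for degrees 0…3.
Multiplying by (1 + z + z^2 + z^3 + z^4 + z^5) gives running coefficients 1,2,3,3 for degrees 0…3.
Finally multiplying by (1 + z^2 + z^4 + z^6), the product of all factors after the first has coefficients 1,2,4,5 for degrees 0…3.
[z^3] = 1·4 + 1·2 + 1·1 = 7.

7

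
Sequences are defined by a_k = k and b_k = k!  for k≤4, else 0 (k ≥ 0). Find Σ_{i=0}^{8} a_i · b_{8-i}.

The convolution is the t^8 coefficient of A(t)B(t).
Σ = 0·0 + 1·0 + 2·0 + 3·0 + 4·24 + 5·6 + 6·2 + 7·1 + 8·1 = 153.

153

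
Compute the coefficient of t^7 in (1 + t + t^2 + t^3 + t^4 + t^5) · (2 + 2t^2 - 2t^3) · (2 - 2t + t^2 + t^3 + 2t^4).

(1 + t + t^2 + t^3 + t^4 + t^5) has coefficients 1,1,1,1,1,1 for degrees 0…5.
(2 + 2t^2 - 2t^3) has coefficients 2,0,2,-2,0,0,0,0 for degrees 0…7.
Finally multiplying by (2 - 2t + t^2 + t^3 + 2t^4), the product of all factors after the first has coefficients 4,-4,6,-6,10,0,2,-4 for degrees 0…7.
[t^7] = 1·(-4) + 1·2 + 1·0 + 1·10 + 1·(-6) + 1·6 = 8.

8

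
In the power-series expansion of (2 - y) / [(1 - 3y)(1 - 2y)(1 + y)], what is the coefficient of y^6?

Partial fractions give a closed form: a_n = (15/4)·3^n + (-2)·2^n + (1/4)·(-1)^n.
At n = 6: a_6 = 2606.

2606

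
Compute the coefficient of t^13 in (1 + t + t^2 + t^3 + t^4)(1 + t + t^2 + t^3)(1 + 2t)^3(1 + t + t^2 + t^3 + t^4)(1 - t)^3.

8

(1 + t + t^2 + t^3 + t^4) has coefficients 1,1,1,1,1 for degrees 0…4.
(1 + t + t^2 + t^3) has coefficients 1,1,1,1,0,0,0,0,0,0,0,0,0,0 for degrees 0…13.
Multiplying by (1 + 2t)^3 gives running coefficients 1,7,19,27,26,20,8,0,0,0,0,0,0,0 for degrees 0…13.
Multiplying by (1 + t + t^2 + t^3 + t^4) gives running coefficients 1,8,27,54,80,99,100,81,54,28,8,0,0,0 for degrees 0…13.
Finally multiplying by (1 - t)^3, the product of all factors after the first has coefficients 1,5,6,-4,-9,-6,-11,-2,12,9,5,6,-4,-8 for degrees 0…13.
[t^13] = 1·(-8) + 1·(-4) + 1·6 + 1·5 + 1·9 = 8.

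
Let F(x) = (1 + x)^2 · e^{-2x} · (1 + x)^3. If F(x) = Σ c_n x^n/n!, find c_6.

64

The EGF product rule gives c_6 = Σ_{k_1+k_2+k_3=6} C(6; k_1,k_2,k_3) · ∏ g_i(k_i), where (1+x)^2 gives the falling factorial (2)_k; e^{-2x} gives (-2)^k; (1+x)^3 gives the falling factorial (3)_k.
g_1(k) for k = 0…6: 1, 2, 2, 0, 0, 0, 0.
g_2(k) for k = 0…6: 1, -2, 4, -8, 16, -32, 64.
g_3(k) for k = 0…6: 1, 3, 6, 6, 0, 0, 0.
First combine the last two factors: h(k) = Σ_j C(k,j)·g_2(j)·g_3(k−j) for k = 0…6: 1, 1, -2, -2, 16, -32, -32.
c_6 = Σ_k C(6,k)·g_1(k)·h(6−k) = 1·1·(-32) + 6·2·(-32) + 15·2·16 = −32 − 384 + 480 = 64.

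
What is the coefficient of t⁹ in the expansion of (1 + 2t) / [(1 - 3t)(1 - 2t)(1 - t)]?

Partial fractions give a closed form: a_n = (15/2)·3^n + (-8)·2^n + (3/2)·1^n.
At n = 9: a_9 = 143528.

143528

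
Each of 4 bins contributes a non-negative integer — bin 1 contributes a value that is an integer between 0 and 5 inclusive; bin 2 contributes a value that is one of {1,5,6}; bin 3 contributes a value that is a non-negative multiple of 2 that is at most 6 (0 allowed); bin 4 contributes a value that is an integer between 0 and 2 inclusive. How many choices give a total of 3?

4

The generating function for the choices is (1 + t + t^2 + t^3 + t^4 + t^5)·(t + t^5 + t^6)·(1 + t^2 + t^4 + t^6)·(1 + t + t^2); the count is [t^3].
(1 + t + t^2 + t^3 + t^4 + t^5) has coefficients 1,1,1,1 for degrees 0…3.
(t + t^5 + t^6) has coefficients 0,1,0,0 for degrees 0…3.
Multiplying by (1 + t^2 + t^4 + t^6) gives running coefficients 0,1,0,1 for degrees 0…3.
Finally multiplying by (1 + t + t^2), the product of all factors after the first has coefficients 0,1,1,2 for degrees 0…3.
[t^3] = 1·2 + 1·1 + 1·1 + 1·0 = 4.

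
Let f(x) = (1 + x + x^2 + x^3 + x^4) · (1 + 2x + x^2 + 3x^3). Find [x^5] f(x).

6

(1 + x + x^2 + x^3 + x^4) has coefficients 1,1,1,1,1 for degrees 0…4.
(1 + 2x + x^2 + 3x^3) has coefficients 1,2,1,3,0,0 for degrees 0…5.
[x^5] = 1·0 + 1·0 + 1·3 + 1·1 + 1·2 = 6.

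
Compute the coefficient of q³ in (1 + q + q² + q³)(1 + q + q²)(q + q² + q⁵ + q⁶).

(1 + q + q² + q³) has coefficients 1,1,1,1 for degrees 0…3.
(1 + q + q²) has coefficients 1,1,1,0 for degrees 0…3.
Finally multiplying by (q + q² + q⁵ + q⁶), the product of all factors after the first has coefficients 0,1,2,2 for degrees 0…3.
[q³] = 1·2 + 1·2 + 1·1 + 1·0 = 5.

5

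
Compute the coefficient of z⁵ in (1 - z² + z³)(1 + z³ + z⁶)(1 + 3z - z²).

-3

(1 - z² + z³) has coefficients 1,0,-1,1 for degrees 0…3.
(1 + z³ + z⁶) has coefficients 1,0,0,1,0,0 for degrees 0…5.
Finally multiplying by (1 + 3z - z²), the product of all factors after the first has coefficients 1,3,-1,1,3,-1 for degrees 0…5.
[z⁵] = 1·(-1) − 1·1 + 1·(-1) = -3.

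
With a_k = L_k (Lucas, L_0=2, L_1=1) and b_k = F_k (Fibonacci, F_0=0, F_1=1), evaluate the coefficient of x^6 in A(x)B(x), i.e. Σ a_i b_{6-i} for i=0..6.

Write out a_i and b_{6-i} for i = 0,…,6 and sum the products.
Σ = 2·8 + 1·5 + 3·3 + 4·2 + 7·1 + 11·1 + 18·0 = 56.

56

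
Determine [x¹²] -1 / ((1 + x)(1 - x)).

Partial fractions give a closed form: a_n = (-1/2)·(-1)^n + (-1/2)·1^n.
At n = 12: a_12 = -1.

-1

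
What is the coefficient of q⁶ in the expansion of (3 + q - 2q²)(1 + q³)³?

(3 + q - 2q²) has coefficients 3,1,-2 for degrees 0…2.
(1 + q³)³ has coefficients 1,0,0,3,0,0,3 for degrees 0…6.
[q⁶] = 3·3 + 1·0 − 2·0 = 9.

9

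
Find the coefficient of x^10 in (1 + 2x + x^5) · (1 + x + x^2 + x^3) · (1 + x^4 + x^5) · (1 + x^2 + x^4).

15

(1 + 2x + x^5) has coefficients 1,2,0,0,0,1 for degrees 0…5.
(1 + x + x^2 + x^3) has coefficients 1,1,1,1,0,0,0,0,0,0,0 for degrees 0…10.
Multiplying by (1 + x^4 + x^5) gives running coefficients 1,1,1,1,1,2,2,2,1,0,0 for degrees 0…10.
Finally multiplying by (1 + x^2 + x^4), the product of all factors after the first has coefficients 1,1,2,2,3,4,4,5,4,4,3 for degrees 0…10.
[x^10] = 1·3 + 2·4 + 1·4 = 15.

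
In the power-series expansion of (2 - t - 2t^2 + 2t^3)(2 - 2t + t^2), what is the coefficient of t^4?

-6

(2 - t - 2t^2 + 2t^3) has coefficients 2,-1,-2,2 for degrees 0…3.
(2 - 2t + t^2) has coefficients 2,-2,1,0,0 for degrees 0…4.
[t^4] = 2·0 − 1·0 − 2·1 + 2·(-2) = -6.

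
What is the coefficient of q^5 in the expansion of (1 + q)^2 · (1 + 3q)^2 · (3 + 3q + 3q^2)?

99

(1 + q)^2 has coefficients 1,2,1 for degrees 0…2.
(1 + 3q)^2 has coefficients 1,6,9,0,0,0 for degrees 0…5.
Finally multiplying by (3 + 3q + 3q^2), the product of all factors after the first has coefficients 3,21,48,45,27,0 for degrees 0…5.
[q^5] = 1·0 + 2·27 + 1·45 = 99.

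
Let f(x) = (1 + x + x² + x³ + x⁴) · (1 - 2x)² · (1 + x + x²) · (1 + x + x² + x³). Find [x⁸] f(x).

(1 + x + x² + x³ + x⁴) has coefficients 1,1,1,1,1 for degrees 0…4.
(1 - 2x)² has coefficients 1,-4,4,0,0,0,0,0,0 for degrees 0…8.
Multiplying by (1 + x + x²) gives running coefficients 1,-3,1,0,4,0,0,0,0 for degrees 0…8.
Finally multiplying by (1 + x + x² + x³), the product of all factors after the first has coefficients 1,-2,-1,-1,2,5,4,4,0 for degrees 0…8.
[x⁸] = 1·0 + 1·4 + 1·4 + 1·5 + 1·2 = 15.

15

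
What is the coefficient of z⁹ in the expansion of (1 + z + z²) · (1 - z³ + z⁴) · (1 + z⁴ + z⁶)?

(1 + z + z²) has coefficients 1,1,1 for degrees 0…2.
(1 - z³ + z⁴) has coefficients 1,0,0,-1,1,0,0,0,0,0 for degrees 0…9.
Finally multiplying by (1 + z⁴ + z⁶), the product of all factors after the first has coefficients 1,0,0,-1,2,0,1,-1,1,-1 for degrees 0…9.
[z⁹] = 1·(-1) + 1·1 + 1·(-1) = -1.

-1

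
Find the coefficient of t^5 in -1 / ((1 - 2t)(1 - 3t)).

Partial fractions give a closed form: a_n = (2)·2^n + (-3)·3^n.
At n = 5: a_5 = -665.

-665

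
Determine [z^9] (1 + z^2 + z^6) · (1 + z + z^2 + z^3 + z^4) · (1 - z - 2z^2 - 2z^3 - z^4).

(1 + z^2 + z^6) has coefficients 1,0,1,0,0,0,1 for degrees 0…6.
(1 + z + z^2 + z^3 + z^4) has coefficients 1,1,1,1,1,0,0,0,0,0 for degrees 0…9.
Finally multiplying by (1 - z - 2z^2 - 2z^3 - z^4), the product of all factors after the first has coefficients 1,0,-2,-4,-5,-6,-5,-3,-1,0 for degrees 0…9.
[z^9] = 1·0 + 1·(-3) + 1·(-4) = -7.

-7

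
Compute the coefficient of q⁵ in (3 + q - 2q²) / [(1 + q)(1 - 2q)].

64

The denominator gives the recurrence a_n = a_(n−1) + 2a_(n−2) for n ≥ 3; the numerator fixes a_0 = 3, a_1 = 4, a_2 = 8.
Iterating: 3, 4, 8, 16, 32, 64, so a_5 = 64.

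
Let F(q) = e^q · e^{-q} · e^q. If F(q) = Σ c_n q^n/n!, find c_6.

The EGF product rule gives c_6 = Σ_{k_1+k_2+k_3=6} C(6; k_1,k_2,k_3) · ∏ g_i(k_i), where e^q gives (1)^k; e^{-q} gives (-1)^k; e^q gives (1)^k.
g_1(k) for k = 0…6: 1, 1, 1, 1, 1, 1, 1.
g_2(k) for k = 0…6: 1, -1, 1, -1, 1, -1, 1.
g_3(k) for k = 0…6: 1, 1, 1, 1, 1, 1, 1.
First combine the last two factors: h(k) = Σ_j C(k,j)·g_2(j)·g_3(k−j) for k = 0…6: 1, 0, 0, 0, 0, 0, 0.
c_6 = Σ_k C(6,k)·g_1(k)·h(6−k) = 1·1·1 = 1.

1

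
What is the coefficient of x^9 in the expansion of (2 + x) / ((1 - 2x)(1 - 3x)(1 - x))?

Partial fractions give a closed form: a_n = (-10)·2^n + (21/2)·3^n + (3/2)·1^n.
At n = 9: a_9 = 201553.

201553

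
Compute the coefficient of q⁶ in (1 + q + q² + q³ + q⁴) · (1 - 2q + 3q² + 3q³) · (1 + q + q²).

15

(1 + q + q² + q³ + q⁴) has coefficients 1,1,1,1,1 for degrees 0…4.
(1 - 2q + 3q² + 3q³) has coefficients 1,-2,3,3,0,0,0 for degrees 0…6.
Finally multiplying by (1 + q + q²), the product of all factors after the first has coefficients 1,-1,2,4,6,3,0 for degrees 0…6.
[q⁶] = 1·0 + 1·3 + 1·6 + 1·4 + 1·2 = 15.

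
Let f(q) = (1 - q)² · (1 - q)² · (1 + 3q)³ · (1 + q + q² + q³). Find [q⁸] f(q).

(1 - q)² has coefficients 1,-2,1 for degrees 0…2.
(1 - q)² has coefficients 1,-2,1,0,0,0,0,0,0 for degrees 0…8.
Multiplying by (1 + 3q)³ gives running coefficients 1,7,10,-18,-27,27,0,0,0 for degrees 0…8.
Finally multiplying by (1 + q + q² + q³), the product of all factors after the first has coefficients 1,8,18,0,-28,-8,-18,0,27 for degrees 0…8.
[q⁸] = 1·27 − 2·0 + 1·(-18) = 9.

9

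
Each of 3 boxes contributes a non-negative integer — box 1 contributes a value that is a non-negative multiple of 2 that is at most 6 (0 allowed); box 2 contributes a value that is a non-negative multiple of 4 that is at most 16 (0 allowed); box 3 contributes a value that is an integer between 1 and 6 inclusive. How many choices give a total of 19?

6

The generating function for the choices is (1 + z^2 + z^4 + z^6)·(1 + z^4 + z^8 + z^12 + z^16)·(z + z^2 + z^3 + z^4 + z^5 + z^6); the count is [z^19].
(1 + z^2 + z^4 + z^6) has coefficients 1,0,1,0,1,0,1 for degrees 0…6.
(1 + z^4 + z^8 + z^12 + z^16) has coefficients 1,0,0,0,1,0,0,0,1,0,0,0,1,0,0,0,1,0,0,0 for degrees 0…19.
Finally multiplying by (z + z^2 + z^3 + z^4 + z^5 + z^6), the product of all factors after the first has coefficients 0,1,1,1,1,2,2,1,1,2,2,1,1,2,2,1,1,2,2,1 for degrees 0…19.
[z^19] = 1·1 + 1·2 + 1·1 + 1·2 = 6.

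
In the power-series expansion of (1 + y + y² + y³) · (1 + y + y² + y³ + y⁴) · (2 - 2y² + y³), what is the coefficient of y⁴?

4

(1 + y + y² + y³) has coefficients 1,1,1,1 for degrees 0…3.
(1 + y + y² + y³ + y⁴) has coefficients 1,1,1,1,1 for degrees 0…4.
Finally multiplying by (2 - 2y² + y³), the product of all factors after the first has coefficients 2,2,0,1,1 for degrees 0…4.
[y⁴] = 1·1 + 1·1 + 1·0 + 1·2 = 4.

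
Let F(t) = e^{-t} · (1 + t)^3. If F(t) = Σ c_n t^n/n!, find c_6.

The EGF product rule gives c_6 = Σ_{k_1+k_2=6} C(6; k_1,k_2) · ∏ g_i(k_i), where e^{-t} gives (-1)^k; (1+t)^3 gives the falling factorial (3)_k.
g_1(k) for k = 0…6: 1, -1, 1, -1, 1, -1, 1.
g_2(k) for k = 0…6: 1, 3, 6, 6, 0, 0, 0.
c_6 = Σ_k C(6,k)·g_1(k)·g_2(6−k) = 20·(-1)·6 + 15·1·6 + 6·(-1)·3 + 1·1·1 = −120 + 90 − 18 + 1 = -47.

-47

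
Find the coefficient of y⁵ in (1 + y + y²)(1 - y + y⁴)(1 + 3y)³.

-17

(1 + y + y²) has coefficients 1,1,1 for degrees 0…2.
(1 - y + y⁴) has coefficients 1,-1,0,0,1,0 for degrees 0…5.
Finally multiplying by (1 + 3y)³, the product of all factors after the first has coefficients 1,8,18,0,-26,9 for degrees 0…5.
[y⁵] = 1·9 + 1·(-26) + 1·0 = -17.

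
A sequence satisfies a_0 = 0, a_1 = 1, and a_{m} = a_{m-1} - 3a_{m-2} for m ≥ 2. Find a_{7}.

The ordinary generating function has denominator 1 - t + 3t^2.
Iterating the recurrence: a_0,…,a_{7} = 0, 1, 1, -2, -5, 1, 16, 13.

13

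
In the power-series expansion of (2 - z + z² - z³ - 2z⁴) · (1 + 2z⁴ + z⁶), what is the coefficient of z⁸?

-3

(2 - z + z² - z³ - 2z⁴) has coefficients 2,-1,1,-1,-2 for degrees 0…4.
(1 + 2z⁴ + z⁶) has coefficients 1,0,0,0,2,0,1,0,0 for degrees 0…8.
[z⁸] = 2·0 − 1·0 + 1·1 − 1·0 − 2·2 = -3.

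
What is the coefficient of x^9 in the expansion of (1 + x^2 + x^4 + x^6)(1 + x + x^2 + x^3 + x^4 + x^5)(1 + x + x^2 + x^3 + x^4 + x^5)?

(1 + x^2 + x^4 + x^6) has coefficients 1,0,1,0,1,0,1 for degrees 0…6.
(1 + x + x^2 + x^3 + x^4 + x^5) has coefficients 1,1,1,1,1,1,0,0,0,0 for degrees 0…9.
Finally multiplying by (1 + x + x^2 + x^3 + x^4 + x^5), the product of all factors after the first has coefficients 1,2,3,4,5,6,5,4,3,2 for degrees 0…9.
[x^9] = 1·2 + 1·4 + 1·6 + 1·4 = 16.

16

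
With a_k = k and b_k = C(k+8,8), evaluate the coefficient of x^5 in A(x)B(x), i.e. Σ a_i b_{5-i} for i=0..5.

The convolution is the t^5 coefficient of A(t)B(t).
Σ = 0·1287 + 1·495 + 2·165 + 3·45 + 4·9 + 5·1 = 1001.

1001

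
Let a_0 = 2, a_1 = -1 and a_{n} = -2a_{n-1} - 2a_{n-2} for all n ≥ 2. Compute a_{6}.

8

The ordinary generating function has denominator 1 + 2y + 2y^2.
Iterating the recurrence: a_0,…,a_{6} = 2, -1, -2, 6, -8, 4, 8.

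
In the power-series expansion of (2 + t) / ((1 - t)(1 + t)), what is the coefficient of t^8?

2

Partial fractions give a closed form: a_n = (3/2)·1^n + (1/2)·(-1)^n.
At n = 8: a_8 = 2.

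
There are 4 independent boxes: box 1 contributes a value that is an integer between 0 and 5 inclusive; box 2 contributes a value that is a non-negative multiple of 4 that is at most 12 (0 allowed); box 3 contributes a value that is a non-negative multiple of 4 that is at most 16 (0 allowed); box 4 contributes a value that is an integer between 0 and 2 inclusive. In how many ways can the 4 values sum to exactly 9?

12

The generating function for the choices is (1 + t + t² + t³ + t⁴ + t⁵)·(1 + t⁴ + t⁸ + t¹²)·(1 + t⁴ + t⁸ + t¹² + t¹⁶)·(1 + t + t²); the count is [t⁹].
(1 + t + t² + t³ + t⁴ + t⁵) has coefficients 1,1,1,1,1,1 for degrees 0…5.
(1 + t⁴ + t⁸ + t¹²) has coefficients 1,0,0,0,1,0,0,0,1,0 for degrees 0…9.
Multiplying by (1 + t⁴ + t⁸ + t¹² + t¹⁶) gives running coefficients 1,0,0,0,2,0,0,0,3,0 for degrees 0…9.
Finally multiplying by (1 + t + t²), the product of all factors after the first has coefficients 1,1,1,0,2,2,2,0,3,3 for degrees 0…9.
[t⁹] = 1·3 + 1·3 + 1·0 + 1·2 + 1·2 + 1·2 = 12.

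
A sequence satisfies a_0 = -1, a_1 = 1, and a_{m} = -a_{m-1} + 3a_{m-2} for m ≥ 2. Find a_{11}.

6160

The ordinary generating function has denominator 1 + q - 3q^2.
Iterating the recurrence: a_0,…,a_{11} = -1, 1, -4, 7, -19, 40, -97, 217, -508, 1159, -2683, 6160.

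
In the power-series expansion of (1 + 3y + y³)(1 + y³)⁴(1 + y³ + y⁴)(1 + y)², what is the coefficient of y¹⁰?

92

(1 + 3y + y³) has coefficients 1,3,0,1 for degrees 0…3.
(1 + y³)⁴ has coefficients 1,0,0,4,0,0,6,0,0,4,0 for degrees 0…10.
Multiplying by (1 + y³ + y⁴) gives running coefficients 1,0,0,5,1,0,10,4,0,10,6 for degrees 0…10.
Finally multiplying by (1 + y)², the product of all factors after the first has coefficients 1,2,1,5,11,7,11,24,18,14,26 for degrees 0…10.
[y¹⁰] = 1·26 + 3·14 + 1·24 = 92.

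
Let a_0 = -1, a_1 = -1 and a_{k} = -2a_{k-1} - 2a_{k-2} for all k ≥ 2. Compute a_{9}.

-16

The ordinary generating function has denominator 1 + 2x + 2x^2.
Iterating the recurrence: a_0,…,a_{9} = -1, -1, 4, -6, 4, 4, -16, 24, -16, -16.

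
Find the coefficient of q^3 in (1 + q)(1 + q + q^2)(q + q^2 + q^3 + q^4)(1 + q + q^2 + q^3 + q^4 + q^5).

(1 + q) has coefficients 1,1 for degrees 0…1.
(1 + q + q^2) has coefficients 1,1,1,0 for degrees 0…3.
Multiplying by (q + q^2 + q^3 + q^4) gives running coefficients 0,1,2,3 for degrees 0…3.
Finally multiplying by (1 + q + q^2 + q^3 + q^4 + q^5), the product of all factors after the first has coefficients 0,1,3,6 for degrees 0…3.
[q^3] = 1·6 + 1·3 = 9.

9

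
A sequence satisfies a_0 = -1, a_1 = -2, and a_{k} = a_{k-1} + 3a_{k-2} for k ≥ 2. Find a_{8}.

-725

The ordinary generating function has denominator 1 - z - 3z^2.
Iterating the recurrence: a_0,…,a_{8} = -1, -2, -5, -11, -26, -59, -137, -314, -725.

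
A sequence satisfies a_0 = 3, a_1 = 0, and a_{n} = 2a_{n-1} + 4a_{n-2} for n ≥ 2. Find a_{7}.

The ordinary generating function has denominator 1 - 2x - 4x^2.
Iterating the recurrence: a_0,…,a_{7} = 3, 0, 12, 24, 96, 288, 960, 3072.

3072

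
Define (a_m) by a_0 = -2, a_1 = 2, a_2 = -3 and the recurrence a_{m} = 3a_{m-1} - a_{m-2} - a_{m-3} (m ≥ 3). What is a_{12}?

The ordinary generating function has denominator 1 - 3x + x^2 + x^3.
Iterating the recurrence: a_0,…,a_{12} = -2, 2, -3, -9, -26, -66, -163, -397, -962, -2326, -5619, -13569, -32762.

-32762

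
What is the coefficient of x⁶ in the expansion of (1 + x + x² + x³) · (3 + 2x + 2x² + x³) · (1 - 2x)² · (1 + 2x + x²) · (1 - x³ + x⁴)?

(1 + x + x² + x³) has coefficients 1,1,1,1 for degrees 0…3.
(3 + 2x + 2x² + x³) has coefficients 3,2,2,1,0,0,0 for degrees 0…6.
Multiplying by (1 - 2x)² gives running coefficients 3,-10,6,1,4,4,0 for degrees 0…6.
Multiplying by (1 + 2x + x²) gives running coefficients 3,-4,-11,3,12,13,12 for degrees 0…6.
Finally multiplying by (1 - x³ + x⁴), the product of all factors after the first has coefficients 3,-4,-11,0,19,20,-2 for degrees 0…6.
[x⁶] = 1·(-2) + 1·20 + 1·19 + 1·0 = 37.

37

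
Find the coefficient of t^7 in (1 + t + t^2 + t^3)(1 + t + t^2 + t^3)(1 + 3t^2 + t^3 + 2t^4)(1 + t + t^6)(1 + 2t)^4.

2399

(1 + t + t^2 + t^3) has coefficients 1,1,1,1 for degrees 0…3.
(1 + t + t^2 + t^3) has coefficients 1,1,1,1,0,0,0,0 for degrees 0…7.
Multiplying by (1 + 3t^2 + t^3 + 2t^4) gives running coefficients 1,1,4,5,6,6,3,2 for degrees 0…7.
Multiplying by (1 + t + t^6) gives running coefficients 1,2,5,9,11,12,10,6 for degrees 0…7.
Finally multiplying by (1 + 2t)^4, the product of all factors after the first has coefficients 1,10,45,129,283,508,738,870 for degrees 0…7.
[t^7] = 1·870 + 1·738 + 1·508 + 1·283 = 2399.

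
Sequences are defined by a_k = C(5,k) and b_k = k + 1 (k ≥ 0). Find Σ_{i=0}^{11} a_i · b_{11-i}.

The convolution is the x^11 coefficient of A(x)B(x).
Σ = 1·12 + 5·11 + 10·10 + 10·9 + 5·8 + 1·7 + 0·6 + 0·5 + 0·4 + 0·3 + 0·2 + 0·1 = 304.

304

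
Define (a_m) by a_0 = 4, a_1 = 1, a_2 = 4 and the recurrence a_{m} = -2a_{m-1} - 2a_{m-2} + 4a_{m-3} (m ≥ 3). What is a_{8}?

The ordinary generating function has denominator 1 + 2x + 2x^2 - 4x^3.
Iterating the recurrence: a_0,…,a_{8} = 4, 1, 4, 6, -16, 36, -16, -104, 384.

384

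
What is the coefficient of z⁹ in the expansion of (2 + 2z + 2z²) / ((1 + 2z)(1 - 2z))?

The denominator gives the recurrence a_n = 4a_(n−2) for n ≥ 3; the numerator fixes a_0 = 2, a_1 = 2, a_2 = 10.
Iterating: 2, 2, 10, 8, 40, 32, 160, 128, 640, 512, so a_9 = 512.

512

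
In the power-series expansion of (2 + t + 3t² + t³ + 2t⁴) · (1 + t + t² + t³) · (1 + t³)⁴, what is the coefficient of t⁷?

(2 + t + 3t² + t³ + 2t⁴) has coefficients 2,1,3,1,2 for degrees 0…4.
(1 + t + t² + t³) has coefficients 1,1,1,1,0,0,0,0 for degrees 0…7.
Finally multiplying by (1 + t³)⁴, the product of all factors after the first has coefficients 1,1,1,5,4,4,10,6 for degrees 0…7.
[t⁷] = 2·6 + 1·10 + 3·4 + 1·4 + 2·5 = 48.

48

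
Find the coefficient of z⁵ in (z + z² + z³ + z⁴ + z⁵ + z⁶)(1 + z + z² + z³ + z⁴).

5

(z + z² + z³ + z⁴ + z⁵ + z⁶) has coefficients 0,1,1,1,1,1 for degrees 0…5.
(1 + z + z² + z³ + z⁴) has coefficients 1,1,1,1,1,0 for degrees 0…5.
[z⁵] = 1·1 + 1·1 + 1·1 + 1·1 + 1·1 = 5.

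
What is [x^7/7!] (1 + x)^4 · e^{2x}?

The EGF product rule gives c_7 = Σ_{k_1+k_2=7} C(7; k_1,k_2) · ∏ g_i(k_i), where (1+x)^4 gives the falling factorial (4)_k; e^{2x} gives (2)^k.
g_1(k) for k = 0…7: 1, 4, 12, 24, 24, 0, 0, 0.
g_2(k) for k = 0…7: 1, 2, 4, 8, 16, 32, 64, 128.
c_7 = Σ_k C(7,k)·g_1(k)·g_2(7−k) = 1·1·128 + 7·4·64 + 21·12·32 + 35·24·16 + 35·24·8 = 128 + 1792 + 8064 + 13440 + 6720 = 30144.

30144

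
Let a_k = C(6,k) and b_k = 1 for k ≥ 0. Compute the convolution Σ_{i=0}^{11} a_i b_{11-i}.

The convolution is the x^11 coefficient of A(x)B(x).
Σ = 1·1 + 6·1 + 15·1 + 20·1 + 15·1 + 6·1 + 1·1 + 0·1 + 0·1 + 0·1 + 0·1 + 0·1 = 64.

64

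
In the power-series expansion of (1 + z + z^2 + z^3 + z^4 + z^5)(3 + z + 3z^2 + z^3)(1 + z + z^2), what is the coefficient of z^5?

24

(1 + z + z^2 + z^3 + z^4 + z^5) has coefficients 1,1,1,1,1,1 for degrees 0…5.
(3 + z + 3z^2 + z^3) has coefficients 3,1,3,1,0,0 for degrees 0…5.
Finally multiplying by (1 + z + z^2), the product of all factors after the first has coefficients 3,4,7,5,4,1 for degrees 0…5.
[z^5] = 1·1 + 1·4 + 1·5 + 1·7 + 1·4 + 1·3 = 24.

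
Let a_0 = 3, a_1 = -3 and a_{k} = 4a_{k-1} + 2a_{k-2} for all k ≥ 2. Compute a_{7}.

-11640

The ordinary generating function has denominator 1 - 4q - 2q^2.
Iterating the recurrence: a_0,…,a_{7} = 3, -3, -6, -30, -132, -588, -2616, -11640.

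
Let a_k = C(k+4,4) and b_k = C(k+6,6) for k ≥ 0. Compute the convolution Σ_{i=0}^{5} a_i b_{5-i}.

4368

This is [x^5] in the product of the two ordinary generating functions.
Σ = 1·462 + 5·210 + 15·84 + 35·28 + 70·7 + 126·1 = 4368.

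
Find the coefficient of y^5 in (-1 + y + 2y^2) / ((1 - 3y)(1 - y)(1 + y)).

-122

Partial fractions give a closed form: a_n = (-1/2)·3^n + (-1/2)·1^n.
At n = 5: a_5 = -122.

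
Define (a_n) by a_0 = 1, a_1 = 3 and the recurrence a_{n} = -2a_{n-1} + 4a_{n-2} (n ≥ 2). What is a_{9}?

The ordinary generating function has denominator 1 + 2z - 4z^2.
Iterating the recurrence: a_0,…,a_{9} = 1, 3, -2, 16, -40, 144, -448, 1472, -4736, 15360.

15360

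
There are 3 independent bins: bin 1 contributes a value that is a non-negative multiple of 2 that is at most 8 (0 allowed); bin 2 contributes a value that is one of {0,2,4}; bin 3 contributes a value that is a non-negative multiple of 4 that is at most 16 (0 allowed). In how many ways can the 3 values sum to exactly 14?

7

The generating function for the choices is (1 + q² + q⁴ + q⁶ + q⁸)·(1 + q² + q⁴)·(1 + q⁴ + q⁸ + q¹² + q¹⁶); the count is [q¹⁴].
(1 + q² + q⁴ + q⁶ + q⁸) has coefficients 1,0,1,0,1,0,1,0,1 for degrees 0…8.
(1 + q² + q⁴) has coefficients 1,0,1,0,1,0,0,0,0,0,0,0,0,0,0 for degrees 0…14.
Finally multiplying by (1 + q⁴ + q⁸ + q¹² + q¹⁶), the product of all factors after the first has coefficients 1,0,1,0,2,0,1,0,2,0,1,0,2,0,1 for degrees 0…14.
[q¹⁴] = 1·1 + 1·2 + 1·1 + 1·2 + 1·1 = 7.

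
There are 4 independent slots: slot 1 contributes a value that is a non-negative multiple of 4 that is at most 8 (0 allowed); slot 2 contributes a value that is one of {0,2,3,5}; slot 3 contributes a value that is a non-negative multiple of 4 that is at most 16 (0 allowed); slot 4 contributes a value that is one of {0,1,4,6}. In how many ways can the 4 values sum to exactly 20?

11

The generating function for the choices is (1 + z^4 + z^8)·(1 + z^2 + z^3 + z^5)·(1 + z^4 + z^8 + z^12 + z^16)·(1 + z + z^4 + z^6); the count is [z^20].
(1 + z^4 + z^8) has coefficients 1,0,0,0,1,0,0,0,1 for degrees 0…8.
(1 + z^2 + z^3 + z^5) has coefficients 1,0,1,1,0,1,0,0,0,0,0,0,0,0,0,0,0,0,0,0,0 for degrees 0…20.
Multiplying by (1 + z^4 + z^8 + z^12 + z^16) gives running coefficients 1,0,1,1,1,1,1,1,1,1,1,1,1,1,1,1,1,1,1,1,0 for degrees 0…20.
Finally multiplying by (1 + z + z^4 + z^6), the product of all factors after the first has coefficients 1,1,1,2,3,2,4,3,4,4,4,4,4,4,4,4,4,4,4,4,3 for degrees 0…20.
[z^20] = 1·3 + 1·4 + 1·4 = 11.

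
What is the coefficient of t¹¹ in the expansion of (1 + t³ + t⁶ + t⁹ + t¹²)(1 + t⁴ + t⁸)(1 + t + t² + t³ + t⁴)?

(1 + t³ + t⁶ + t⁹ + t¹²) has coefficients 1,0,0,1,0,0,1,0,0,1,0,0 for degrees 0…11.
(1 + t⁴ + t⁸) has coefficients 1,0,0,0,1,0,0,0,1,0,0,0 for degrees 0…11.
Finally multiplying by (1 + t + t² + t³ + t⁴), the product of all factors after the first has coefficients 1,1,1,1,2,1,1,1,2,1,1,1 for degrees 0…11.
[t¹¹] = 1·1 + 1·2 + 1·1 + 1·1 = 5.

5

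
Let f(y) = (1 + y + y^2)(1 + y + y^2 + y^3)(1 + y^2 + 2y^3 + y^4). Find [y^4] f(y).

10

(1 + y + y^2) has coefficients 1,1,1 for degrees 0…2.
(1 + y + y^2 + y^3) has coefficients 1,1,1,1,0 for degrees 0…4.
Finally multiplying by (1 + y^2 + 2y^3 + y^4), the product of all factors after the first has coefficients 1,1,2,4,4 for degrees 0…4.
[y^4] = 1·4 + 1·4 + 1·2 = 10.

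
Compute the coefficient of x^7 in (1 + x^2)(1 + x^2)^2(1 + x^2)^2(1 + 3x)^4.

1200

(1 + x^2) has coefficients 1,0,1 for degrees 0…2.
(1 + x^2)^2 has coefficients 1,0,2,0,1,0,0,0 for degrees 0…7.
Multiplying by (1 + x^2)^2 gives running coefficients 1,0,4,0,6,0,4,0 for degrees 0…7.
Finally multiplying by (1 + 3x)^4, the product of all factors after the first has coefficients 1,12,58,156,303,504,652,696 for degrees 0…7.
[x^7] = 1·696 + 1·504 = 1200.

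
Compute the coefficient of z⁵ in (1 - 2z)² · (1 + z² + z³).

(1 - 2z)² has coefficients 1,-4,4 for degrees 0…2.
(1 + z² + z³) has coefficients 1,0,1,1,0,0 for degrees 0…5.
[z⁵] = 1·0 − 4·0 + 4·1 = 4.

4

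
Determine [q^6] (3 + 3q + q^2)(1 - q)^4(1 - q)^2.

0

(3 + 3q + q^2) has coefficients 3,3,1 for degrees 0…2.
(1 - q)^4 has coefficients 1,-4,6,-4,1,0,0 for degrees 0…6.
Finally multiplying by (1 - q)^2, the product of all factors after the first has coefficients 1,-6,15,-20,15,-6,1 for degrees 0…6.
[q^6] = 3·1 + 3·(-6) + 1·15 = 0.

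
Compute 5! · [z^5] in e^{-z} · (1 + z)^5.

-56

The EGF product rule gives c_5 = Σ_{k_1+k_2=5} C(5; k_1,k_2) · ∏ g_i(k_i), where e^{-z} gives (-1)^k; (1+z)^5 gives the falling factorial (5)_k.
g_1(k) for k = 0…5: 1, -1, 1, -1, 1, -1.
g_2(k) for k = 0…5: 1, 5, 20, 60, 120, 120.
c_5 = Σ_k C(5,k)·g_1(k)·g_2(5−k) = 1·1·120 + 5·(-1)·120 + 10·1·60 + 10·(-1)·20 + 5·1·5 + 1·(-1)·1 = 120 − 600 + 600 − 200 + 25 − 1 = -56.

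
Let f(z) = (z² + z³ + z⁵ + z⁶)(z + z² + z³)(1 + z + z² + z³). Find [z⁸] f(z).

(z² + z³ + z⁵ + z⁶) has coefficients 0,0,1,1,0,1,1 for degrees 0…6.
(z + z² + z³) has coefficients 0,1,1,1,0,0,0,0,0 for degrees 0…8.
Finally multiplying by (1 + z + z² + z³), the product of all factors after the first has coefficients 0,1,2,3,3,2,1,0,0 for degrees 0…8.
[z⁸] = 1·1 + 1·2 + 1·3 + 1·2 = 8.

8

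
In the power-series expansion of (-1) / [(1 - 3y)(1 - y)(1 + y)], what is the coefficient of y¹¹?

-199290

Partial fractions give a closed form: a_n = (-9/8)·3^n + (1/4)·1^n + (-1/8)·(-1)^n.
At n = 11: a_11 = -199290.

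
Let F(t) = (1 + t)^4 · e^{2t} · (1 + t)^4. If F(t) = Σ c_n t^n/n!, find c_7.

The EGF product rule gives c_7 = Σ_{k_1+k_2+k_3=7} C(7; k_1,k_2,k_3) · ∏ g_i(k_i), where (1+t)^4 gives the falling factorial (4)_k; e^{2t} gives (2)^k; (1+t)^4 gives the falling factorial (4)_k.
g_1(k) for k = 0…7: 1, 4, 12, 24, 24, 0, 0, 0.
g_2(k) for k = 0…7: 1, 2, 4, 8, 16, 32, 64, 128.
g_3(k) for k = 0…7: 1, 4, 12, 24, 24, 0, 0, 0.
First combine the last two factors: h(k) = Σ_j C(k,j)·g_2(j)·g_3(k−j) for k = 0…7: 1, 6, 32, 152, 648, 2512, 8992, 30144.
c_7 = Σ_k C(7,k)·g_1(k)·h(7−k) = 1·1·30144 + 7·4·8992 + 21·12·2512 + 35·24·648 + 35·24·152 = 30144 + 251776 + 633024 + 544320 + 127680 = 1586944.

1586944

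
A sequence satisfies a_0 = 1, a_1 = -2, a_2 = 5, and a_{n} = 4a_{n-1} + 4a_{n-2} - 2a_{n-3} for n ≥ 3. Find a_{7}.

The ordinary generating function has denominator 1 - 4z - 4z^2 + 2z^3.
Iterating the recurrence: a_0,…,a_{7} = 1, -2, 5, 10, 64, 286, 1380, 6536.

6536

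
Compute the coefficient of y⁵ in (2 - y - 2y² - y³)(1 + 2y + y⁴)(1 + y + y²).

-6

(2 - y - 2y² - y³) has coefficients 2,-1,-2,-1 for degrees 0…3.
(1 + 2y + y⁴) has coefficients 1,2,0,0,1,0 for degrees 0…5.
Finally multiplying by (1 + y + y²), the product of all factors after the first has coefficients 1,3,3,2,1,1 for degrees 0…5.
[y⁵] = 2·1 − 1·1 − 2·2 − 1·3 = -6.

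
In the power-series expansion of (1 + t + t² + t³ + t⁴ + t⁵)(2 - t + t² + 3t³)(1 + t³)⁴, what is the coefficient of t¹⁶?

21

(1 + t + t² + t³ + t⁴ + t⁵) has coefficients 1,1,1,1,1,1 for degrees 0…5.
(2 - t + t² + 3t³) has coefficients 2,-1,1,3,0,0,0,0,0,0,0,0,0,0,0,0,0 for degrees 0…16.
Finally multiplying by (1 + t³)⁴, the product of all factors after the first has coefficients 2,-1,1,11,-4,4,24,-6,6,26,-4,4,14,-1,1,3,0 for degrees 0…16.
[t¹⁶] = 1·0 + 1·3 + 1·1 + 1·(-1) + 1·14 + 1·4 = 21.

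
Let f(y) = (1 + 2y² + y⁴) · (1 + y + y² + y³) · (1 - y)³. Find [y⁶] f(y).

-2

(1 + 2y² + y⁴) has coefficients 1,0,2,0,1 for degrees 0…4.
(1 + y + y² + y³) has coefficients 1,1,1,1,0,0,0 for degrees 0…6.
Finally multiplying by (1 - y)³, the product of all factors after the first has coefficients 1,-2,1,0,-1,2,-1 for degrees 0…6.
[y⁶] = 1·(-1) + 2·(-1) + 1·1 = -2.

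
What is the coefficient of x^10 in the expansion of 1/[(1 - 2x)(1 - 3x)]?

175099

Partial fractions give a closed form: a_n = (-2)·2^n + (3)·3^n.
At n = 10: a_10 = 175099.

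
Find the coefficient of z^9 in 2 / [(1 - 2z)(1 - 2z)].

The denominator gives the recurrence a_n = 4a_(n−1) − 4a_(n−2) for n ≥ 2; the numerator fixes a_0 = 2, a_1 = 8.
Iterating: 2, 8, 24, 64, 160, 384, 896, 2048, 4608, 10240, so a_9 = 10240.

10240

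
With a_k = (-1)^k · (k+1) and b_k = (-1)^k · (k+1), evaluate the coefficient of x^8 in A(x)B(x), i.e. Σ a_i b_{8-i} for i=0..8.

165

The convolution is the x^8 coefficient of A(x)B(x).
Σ = 1·9 − 2·(-8) + 3·7 − 4·(-6) + 5·5 − 6·(-4) + 7·3 − 8·(-2) + 9·1 = 165.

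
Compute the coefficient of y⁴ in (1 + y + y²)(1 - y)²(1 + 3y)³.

(1 + y + y²) has coefficients 1,1,1 for degrees 0…2.
(1 - y)² has coefficients 1,-2,1,0,0 for degrees 0…4.
Finally multiplying by (1 + 3y)³, the product of all factors after the first has coefficients 1,7,10,-18,-27 for degrees 0…4.
[y⁴] = 1·(-27) + 1·(-18) + 1·10 = -35.

-35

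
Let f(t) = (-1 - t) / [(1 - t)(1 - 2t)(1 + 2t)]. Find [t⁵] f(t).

-42

Partial fractions give a closed form: a_n = (2/3)·1^n + (-3/2)·2^n + (-1/6)·(-2)^n.
At n = 5: a_5 = -42.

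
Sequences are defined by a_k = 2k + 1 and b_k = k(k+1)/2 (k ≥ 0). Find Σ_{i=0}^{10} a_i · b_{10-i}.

The convolution is the t^10 coefficient of A(t)B(t).
Σ = 1·55 + 3·45 + 5·36 + 7·28 + 9·21 + 11·15 + 13·10 + 15·6 + 17·3 + 19·1 + 21·0 = 1210.

1210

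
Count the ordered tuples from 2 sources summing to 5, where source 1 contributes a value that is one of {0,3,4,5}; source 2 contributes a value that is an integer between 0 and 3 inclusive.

3

The generating function for the choices is (1 + q^3 + q^4 + q^5)·(1 + q + q^2 + q^3); the count is [q^5].
(1 + q^3 + q^4 + q^5) has coefficients 1,0,0,1,1,1 for degrees 0…5.
(1 + q + q^2 + q^3) has coefficients 1,1,1,1,0,0 for degrees 0…5.
[q^5] = 1·0 + 1·1 + 1·1 + 1·1 = 3.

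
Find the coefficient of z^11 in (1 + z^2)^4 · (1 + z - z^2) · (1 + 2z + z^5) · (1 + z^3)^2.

25

(1 + z^2)^4 has coefficients 1,0,4,0,6,0,4,0,1 for degrees 0…8.
(1 + z - z^2) has coefficients 1,1,-1,0,0,0,0,0,0,0,0,0 for degrees 0…11.
Multiplying by (1 + 2z + z^5) gives running coefficients 1,3,1,-2,0,1,1,-1,0,0,0,0 for degrees 0…11.
Finally multiplying by (1 + z^3)^2, the product of all factors after the first has coefficients 1,3,1,0,6,3,-2,2,3,0,-2,1 for degrees 0…11.
[z^11] = 1·1 + 4·0 + 6·2 + 4·3 + 1·0 = 25.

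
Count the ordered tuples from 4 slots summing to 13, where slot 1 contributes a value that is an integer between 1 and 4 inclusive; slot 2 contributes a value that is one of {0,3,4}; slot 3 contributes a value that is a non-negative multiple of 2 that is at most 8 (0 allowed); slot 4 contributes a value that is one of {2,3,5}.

17

The generating function for the choices is (x + x² + x³ + x⁴)·(1 + x³ + x⁴)·(1 + x² + x⁴ + x⁶ + x⁸)·(x² + x³ + x⁵); the count is [x¹³].
(x + x² + x³ + x⁴) has coefficients 0,1,1,1,1 for degrees 0…4.
(1 + x³ + x⁴) has coefficients 1,0,0,1,1,0,0,0,0,0,0,0,0,0 for degrees 0…13.
Multiplying by (1 + x² + x⁴ + x⁶ + x⁸) gives running coefficients 1,0,1,1,2,1,2,1,2,1,1,1,1,0 for degrees 0…13.
Finally multiplying by (x² + x³ + x⁵), the product of all factors after the first has coefficients 0,0,1,1,1,3,3,4,4,5,4,5,3,4 for degrees 0…13.
[x¹³] = 1·3 + 1·5 + 1·4 + 1·5 = 17.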